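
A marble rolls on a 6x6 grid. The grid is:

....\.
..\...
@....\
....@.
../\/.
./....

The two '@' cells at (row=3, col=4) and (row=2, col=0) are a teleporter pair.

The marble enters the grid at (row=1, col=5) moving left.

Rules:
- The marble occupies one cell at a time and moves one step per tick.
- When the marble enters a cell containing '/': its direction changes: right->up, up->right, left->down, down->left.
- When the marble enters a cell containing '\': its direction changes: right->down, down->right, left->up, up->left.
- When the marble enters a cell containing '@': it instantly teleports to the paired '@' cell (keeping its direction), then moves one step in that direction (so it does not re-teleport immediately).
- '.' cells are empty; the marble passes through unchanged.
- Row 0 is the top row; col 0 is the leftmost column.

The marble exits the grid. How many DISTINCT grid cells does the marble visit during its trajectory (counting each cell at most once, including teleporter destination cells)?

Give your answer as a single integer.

Answer: 5

Derivation:
Step 1: enter (1,5), '.' pass, move left to (1,4)
Step 2: enter (1,4), '.' pass, move left to (1,3)
Step 3: enter (1,3), '.' pass, move left to (1,2)
Step 4: enter (1,2), '\' deflects left->up, move up to (0,2)
Step 5: enter (0,2), '.' pass, move up to (-1,2)
Step 6: at (-1,2) — EXIT via top edge, pos 2
Distinct cells visited: 5 (path length 5)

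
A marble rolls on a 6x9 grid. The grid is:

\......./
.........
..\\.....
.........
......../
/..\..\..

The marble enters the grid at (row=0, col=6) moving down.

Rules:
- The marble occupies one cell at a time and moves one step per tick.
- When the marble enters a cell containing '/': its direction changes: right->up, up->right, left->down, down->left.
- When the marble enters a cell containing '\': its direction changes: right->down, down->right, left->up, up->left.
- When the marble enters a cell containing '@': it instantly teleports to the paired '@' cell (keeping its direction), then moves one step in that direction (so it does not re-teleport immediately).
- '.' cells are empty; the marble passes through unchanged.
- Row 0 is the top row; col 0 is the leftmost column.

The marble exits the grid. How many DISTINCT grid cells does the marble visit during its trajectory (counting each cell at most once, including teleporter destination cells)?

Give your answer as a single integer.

Step 1: enter (0,6), '.' pass, move down to (1,6)
Step 2: enter (1,6), '.' pass, move down to (2,6)
Step 3: enter (2,6), '.' pass, move down to (3,6)
Step 4: enter (3,6), '.' pass, move down to (4,6)
Step 5: enter (4,6), '.' pass, move down to (5,6)
Step 6: enter (5,6), '\' deflects down->right, move right to (5,7)
Step 7: enter (5,7), '.' pass, move right to (5,8)
Step 8: enter (5,8), '.' pass, move right to (5,9)
Step 9: at (5,9) — EXIT via right edge, pos 5
Distinct cells visited: 8 (path length 8)

Answer: 8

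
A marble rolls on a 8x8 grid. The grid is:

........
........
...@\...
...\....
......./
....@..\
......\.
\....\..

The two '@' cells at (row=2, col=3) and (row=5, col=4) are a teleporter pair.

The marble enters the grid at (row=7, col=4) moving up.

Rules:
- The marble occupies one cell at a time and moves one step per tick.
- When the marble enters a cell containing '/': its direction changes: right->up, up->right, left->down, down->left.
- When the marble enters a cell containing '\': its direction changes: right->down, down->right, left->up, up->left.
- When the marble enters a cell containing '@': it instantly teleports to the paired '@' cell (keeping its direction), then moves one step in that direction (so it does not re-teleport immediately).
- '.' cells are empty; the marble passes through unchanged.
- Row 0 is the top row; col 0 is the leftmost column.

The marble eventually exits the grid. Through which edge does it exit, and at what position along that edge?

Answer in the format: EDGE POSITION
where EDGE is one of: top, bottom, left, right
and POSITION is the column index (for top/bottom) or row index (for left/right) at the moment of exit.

Step 1: enter (7,4), '.' pass, move up to (6,4)
Step 2: enter (6,4), '.' pass, move up to (5,4)
Step 3: enter (5,4), '@' teleport (5,4)->(2,3), also enter (2,3), move up to (1,3)
Step 4: enter (1,3), '.' pass, move up to (0,3)
Step 5: enter (0,3), '.' pass, move up to (-1,3)
Step 6: at (-1,3) — EXIT via top edge, pos 3

Answer: top 3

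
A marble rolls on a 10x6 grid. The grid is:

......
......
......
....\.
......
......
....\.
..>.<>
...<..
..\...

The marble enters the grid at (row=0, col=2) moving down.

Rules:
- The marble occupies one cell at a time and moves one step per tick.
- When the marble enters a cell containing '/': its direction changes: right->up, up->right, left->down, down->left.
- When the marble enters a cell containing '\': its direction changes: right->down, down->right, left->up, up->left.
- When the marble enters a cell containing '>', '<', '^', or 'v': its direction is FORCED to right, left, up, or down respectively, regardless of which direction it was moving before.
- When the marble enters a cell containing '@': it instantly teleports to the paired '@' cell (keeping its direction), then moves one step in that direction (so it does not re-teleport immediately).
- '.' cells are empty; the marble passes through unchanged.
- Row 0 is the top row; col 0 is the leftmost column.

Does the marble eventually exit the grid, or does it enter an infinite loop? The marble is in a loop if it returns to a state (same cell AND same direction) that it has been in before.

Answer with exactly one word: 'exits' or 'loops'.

Step 1: enter (0,2), '.' pass, move down to (1,2)
Step 2: enter (1,2), '.' pass, move down to (2,2)
Step 3: enter (2,2), '.' pass, move down to (3,2)
Step 4: enter (3,2), '.' pass, move down to (4,2)
Step 5: enter (4,2), '.' pass, move down to (5,2)
Step 6: enter (5,2), '.' pass, move down to (6,2)
Step 7: enter (6,2), '.' pass, move down to (7,2)
Step 8: enter (7,2), '>' forces down->right, move right to (7,3)
Step 9: enter (7,3), '.' pass, move right to (7,4)
Step 10: enter (7,4), '<' forces right->left, move left to (7,3)
Step 11: enter (7,3), '.' pass, move left to (7,2)
Step 12: enter (7,2), '>' forces left->right, move right to (7,3)
Step 13: at (7,3) dir=right — LOOP DETECTED (seen before)

Answer: loops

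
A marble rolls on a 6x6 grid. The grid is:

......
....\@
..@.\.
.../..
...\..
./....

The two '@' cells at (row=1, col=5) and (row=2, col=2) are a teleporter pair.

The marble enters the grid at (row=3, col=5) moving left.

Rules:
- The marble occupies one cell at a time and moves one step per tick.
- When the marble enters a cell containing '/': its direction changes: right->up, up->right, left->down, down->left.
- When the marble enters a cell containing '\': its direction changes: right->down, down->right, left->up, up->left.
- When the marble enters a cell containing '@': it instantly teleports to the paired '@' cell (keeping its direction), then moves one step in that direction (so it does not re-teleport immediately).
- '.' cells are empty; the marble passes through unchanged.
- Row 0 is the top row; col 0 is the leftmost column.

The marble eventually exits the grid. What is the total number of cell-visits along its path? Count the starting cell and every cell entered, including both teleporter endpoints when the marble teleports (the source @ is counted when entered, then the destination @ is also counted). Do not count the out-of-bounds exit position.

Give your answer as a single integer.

Step 1: enter (3,5), '.' pass, move left to (3,4)
Step 2: enter (3,4), '.' pass, move left to (3,3)
Step 3: enter (3,3), '/' deflects left->down, move down to (4,3)
Step 4: enter (4,3), '\' deflects down->right, move right to (4,4)
Step 5: enter (4,4), '.' pass, move right to (4,5)
Step 6: enter (4,5), '.' pass, move right to (4,6)
Step 7: at (4,6) — EXIT via right edge, pos 4
Path length (cell visits): 6

Answer: 6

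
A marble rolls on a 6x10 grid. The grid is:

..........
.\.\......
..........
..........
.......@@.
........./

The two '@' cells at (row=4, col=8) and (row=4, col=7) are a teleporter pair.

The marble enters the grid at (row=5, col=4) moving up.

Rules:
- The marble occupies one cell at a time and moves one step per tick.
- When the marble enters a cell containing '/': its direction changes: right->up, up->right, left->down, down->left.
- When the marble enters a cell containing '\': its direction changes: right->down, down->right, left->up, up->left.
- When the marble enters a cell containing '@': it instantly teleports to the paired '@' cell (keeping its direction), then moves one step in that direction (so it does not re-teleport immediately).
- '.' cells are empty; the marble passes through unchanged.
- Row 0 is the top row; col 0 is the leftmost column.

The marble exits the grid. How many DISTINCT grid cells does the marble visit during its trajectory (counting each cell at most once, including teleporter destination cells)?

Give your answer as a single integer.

Answer: 6

Derivation:
Step 1: enter (5,4), '.' pass, move up to (4,4)
Step 2: enter (4,4), '.' pass, move up to (3,4)
Step 3: enter (3,4), '.' pass, move up to (2,4)
Step 4: enter (2,4), '.' pass, move up to (1,4)
Step 5: enter (1,4), '.' pass, move up to (0,4)
Step 6: enter (0,4), '.' pass, move up to (-1,4)
Step 7: at (-1,4) — EXIT via top edge, pos 4
Distinct cells visited: 6 (path length 6)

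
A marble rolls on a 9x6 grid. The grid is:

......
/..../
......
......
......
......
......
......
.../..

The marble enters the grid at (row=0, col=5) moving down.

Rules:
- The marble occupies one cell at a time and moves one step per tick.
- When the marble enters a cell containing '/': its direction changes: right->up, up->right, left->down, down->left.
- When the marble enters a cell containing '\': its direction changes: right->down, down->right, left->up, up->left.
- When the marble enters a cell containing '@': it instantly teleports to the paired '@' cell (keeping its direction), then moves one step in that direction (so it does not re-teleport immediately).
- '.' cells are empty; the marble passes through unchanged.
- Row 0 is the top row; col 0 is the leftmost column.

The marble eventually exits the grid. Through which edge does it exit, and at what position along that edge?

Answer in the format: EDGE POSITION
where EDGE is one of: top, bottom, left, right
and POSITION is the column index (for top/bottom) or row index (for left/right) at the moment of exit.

Step 1: enter (0,5), '.' pass, move down to (1,5)
Step 2: enter (1,5), '/' deflects down->left, move left to (1,4)
Step 3: enter (1,4), '.' pass, move left to (1,3)
Step 4: enter (1,3), '.' pass, move left to (1,2)
Step 5: enter (1,2), '.' pass, move left to (1,1)
Step 6: enter (1,1), '.' pass, move left to (1,0)
Step 7: enter (1,0), '/' deflects left->down, move down to (2,0)
Step 8: enter (2,0), '.' pass, move down to (3,0)
Step 9: enter (3,0), '.' pass, move down to (4,0)
Step 10: enter (4,0), '.' pass, move down to (5,0)
Step 11: enter (5,0), '.' pass, move down to (6,0)
Step 12: enter (6,0), '.' pass, move down to (7,0)
Step 13: enter (7,0), '.' pass, move down to (8,0)
Step 14: enter (8,0), '.' pass, move down to (9,0)
Step 15: at (9,0) — EXIT via bottom edge, pos 0

Answer: bottom 0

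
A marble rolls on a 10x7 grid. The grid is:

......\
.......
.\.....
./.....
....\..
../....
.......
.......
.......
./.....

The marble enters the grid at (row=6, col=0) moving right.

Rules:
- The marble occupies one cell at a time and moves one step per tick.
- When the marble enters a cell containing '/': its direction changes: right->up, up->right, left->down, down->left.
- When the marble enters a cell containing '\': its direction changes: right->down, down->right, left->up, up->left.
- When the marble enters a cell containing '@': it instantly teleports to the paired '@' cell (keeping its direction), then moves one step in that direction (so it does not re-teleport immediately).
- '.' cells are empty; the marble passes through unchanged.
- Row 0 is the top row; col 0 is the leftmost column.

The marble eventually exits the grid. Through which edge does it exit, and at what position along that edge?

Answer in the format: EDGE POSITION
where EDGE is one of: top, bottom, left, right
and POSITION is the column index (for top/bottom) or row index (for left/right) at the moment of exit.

Step 1: enter (6,0), '.' pass, move right to (6,1)
Step 2: enter (6,1), '.' pass, move right to (6,2)
Step 3: enter (6,2), '.' pass, move right to (6,3)
Step 4: enter (6,3), '.' pass, move right to (6,4)
Step 5: enter (6,4), '.' pass, move right to (6,5)
Step 6: enter (6,5), '.' pass, move right to (6,6)
Step 7: enter (6,6), '.' pass, move right to (6,7)
Step 8: at (6,7) — EXIT via right edge, pos 6

Answer: right 6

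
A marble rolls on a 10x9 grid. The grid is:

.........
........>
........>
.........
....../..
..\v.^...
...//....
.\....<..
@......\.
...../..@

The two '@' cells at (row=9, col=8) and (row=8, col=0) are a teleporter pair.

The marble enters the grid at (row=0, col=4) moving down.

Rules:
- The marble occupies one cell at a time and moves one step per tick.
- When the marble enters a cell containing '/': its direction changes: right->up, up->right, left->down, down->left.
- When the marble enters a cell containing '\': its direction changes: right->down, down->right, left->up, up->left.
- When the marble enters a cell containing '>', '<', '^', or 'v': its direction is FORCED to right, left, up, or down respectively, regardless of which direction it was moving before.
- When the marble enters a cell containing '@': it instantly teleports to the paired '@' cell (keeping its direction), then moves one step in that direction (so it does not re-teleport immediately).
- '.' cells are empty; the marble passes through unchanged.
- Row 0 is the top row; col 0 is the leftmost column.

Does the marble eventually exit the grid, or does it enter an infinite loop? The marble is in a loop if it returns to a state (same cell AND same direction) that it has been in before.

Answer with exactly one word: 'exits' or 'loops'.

Step 1: enter (0,4), '.' pass, move down to (1,4)
Step 2: enter (1,4), '.' pass, move down to (2,4)
Step 3: enter (2,4), '.' pass, move down to (3,4)
Step 4: enter (3,4), '.' pass, move down to (4,4)
Step 5: enter (4,4), '.' pass, move down to (5,4)
Step 6: enter (5,4), '.' pass, move down to (6,4)
Step 7: enter (6,4), '/' deflects down->left, move left to (6,3)
Step 8: enter (6,3), '/' deflects left->down, move down to (7,3)
Step 9: enter (7,3), '.' pass, move down to (8,3)
Step 10: enter (8,3), '.' pass, move down to (9,3)
Step 11: enter (9,3), '.' pass, move down to (10,3)
Step 12: at (10,3) — EXIT via bottom edge, pos 3

Answer: exits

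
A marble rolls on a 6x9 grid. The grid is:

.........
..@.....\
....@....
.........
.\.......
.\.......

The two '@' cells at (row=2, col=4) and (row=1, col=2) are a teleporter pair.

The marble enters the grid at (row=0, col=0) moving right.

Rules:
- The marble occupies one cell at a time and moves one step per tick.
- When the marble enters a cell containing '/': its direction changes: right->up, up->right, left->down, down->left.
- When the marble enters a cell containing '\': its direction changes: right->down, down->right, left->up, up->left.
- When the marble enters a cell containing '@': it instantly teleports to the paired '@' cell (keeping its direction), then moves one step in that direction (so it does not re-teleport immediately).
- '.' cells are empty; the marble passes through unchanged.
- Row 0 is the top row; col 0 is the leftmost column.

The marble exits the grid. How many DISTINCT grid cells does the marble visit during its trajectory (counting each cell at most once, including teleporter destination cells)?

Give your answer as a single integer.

Step 1: enter (0,0), '.' pass, move right to (0,1)
Step 2: enter (0,1), '.' pass, move right to (0,2)
Step 3: enter (0,2), '.' pass, move right to (0,3)
Step 4: enter (0,3), '.' pass, move right to (0,4)
Step 5: enter (0,4), '.' pass, move right to (0,5)
Step 6: enter (0,5), '.' pass, move right to (0,6)
Step 7: enter (0,6), '.' pass, move right to (0,7)
Step 8: enter (0,7), '.' pass, move right to (0,8)
Step 9: enter (0,8), '.' pass, move right to (0,9)
Step 10: at (0,9) — EXIT via right edge, pos 0
Distinct cells visited: 9 (path length 9)

Answer: 9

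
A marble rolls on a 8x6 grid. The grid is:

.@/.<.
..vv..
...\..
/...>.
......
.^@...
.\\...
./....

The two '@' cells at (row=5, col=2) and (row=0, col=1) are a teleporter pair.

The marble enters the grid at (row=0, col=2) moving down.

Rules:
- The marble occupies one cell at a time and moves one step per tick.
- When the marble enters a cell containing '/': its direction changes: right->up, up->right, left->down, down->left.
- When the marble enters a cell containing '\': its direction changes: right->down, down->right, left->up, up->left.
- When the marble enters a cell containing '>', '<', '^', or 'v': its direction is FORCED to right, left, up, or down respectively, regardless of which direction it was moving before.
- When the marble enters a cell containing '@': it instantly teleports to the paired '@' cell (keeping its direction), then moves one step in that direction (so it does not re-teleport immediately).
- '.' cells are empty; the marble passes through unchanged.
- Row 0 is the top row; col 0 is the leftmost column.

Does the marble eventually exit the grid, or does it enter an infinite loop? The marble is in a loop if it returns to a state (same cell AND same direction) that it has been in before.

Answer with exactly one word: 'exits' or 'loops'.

Step 1: enter (0,2), '/' deflects down->left, move left to (0,1)
Step 2: enter (0,1), '@' teleport (0,1)->(5,2), also enter (5,2), move left to (5,1)
Step 3: enter (5,1), '^' forces left->up, move up to (4,1)
Step 4: enter (4,1), '.' pass, move up to (3,1)
Step 5: enter (3,1), '.' pass, move up to (2,1)
Step 6: enter (2,1), '.' pass, move up to (1,1)
Step 7: enter (1,1), '.' pass, move up to (0,1)
Step 8: enter (0,1), '@' teleport (0,1)->(5,2), also enter (5,2), move up to (4,2)
Step 9: enter (4,2), '.' pass, move up to (3,2)
Step 10: enter (3,2), '.' pass, move up to (2,2)
Step 11: enter (2,2), '.' pass, move up to (1,2)
Step 12: enter (1,2), 'v' forces up->down, move down to (2,2)
Step 13: enter (2,2), '.' pass, move down to (3,2)
Step 14: enter (3,2), '.' pass, move down to (4,2)
Step 15: enter (4,2), '.' pass, move down to (5,2)
Step 16: enter (5,2), '@' teleport (5,2)->(0,1), also enter (0,1), move down to (1,1)
Step 17: enter (1,1), '.' pass, move down to (2,1)
Step 18: enter (2,1), '.' pass, move down to (3,1)
Step 19: enter (3,1), '.' pass, move down to (4,1)
Step 20: enter (4,1), '.' pass, move down to (5,1)
Step 21: enter (5,1), '^' forces down->up, move up to (4,1)
Step 22: at (4,1) dir=up — LOOP DETECTED (seen before)

Answer: loops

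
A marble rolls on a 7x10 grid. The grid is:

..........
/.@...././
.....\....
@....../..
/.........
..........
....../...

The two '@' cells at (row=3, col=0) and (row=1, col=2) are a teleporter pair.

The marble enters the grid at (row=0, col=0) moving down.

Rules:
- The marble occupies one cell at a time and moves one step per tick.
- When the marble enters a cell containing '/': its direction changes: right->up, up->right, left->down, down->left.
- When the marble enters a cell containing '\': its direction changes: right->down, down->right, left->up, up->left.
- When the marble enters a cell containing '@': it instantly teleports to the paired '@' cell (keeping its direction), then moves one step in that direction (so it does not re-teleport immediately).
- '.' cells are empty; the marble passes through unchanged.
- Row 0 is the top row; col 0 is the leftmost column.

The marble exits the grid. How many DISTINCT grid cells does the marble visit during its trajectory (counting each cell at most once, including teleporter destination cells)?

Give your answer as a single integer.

Answer: 2

Derivation:
Step 1: enter (0,0), '.' pass, move down to (1,0)
Step 2: enter (1,0), '/' deflects down->left, move left to (1,-1)
Step 3: at (1,-1) — EXIT via left edge, pos 1
Distinct cells visited: 2 (path length 2)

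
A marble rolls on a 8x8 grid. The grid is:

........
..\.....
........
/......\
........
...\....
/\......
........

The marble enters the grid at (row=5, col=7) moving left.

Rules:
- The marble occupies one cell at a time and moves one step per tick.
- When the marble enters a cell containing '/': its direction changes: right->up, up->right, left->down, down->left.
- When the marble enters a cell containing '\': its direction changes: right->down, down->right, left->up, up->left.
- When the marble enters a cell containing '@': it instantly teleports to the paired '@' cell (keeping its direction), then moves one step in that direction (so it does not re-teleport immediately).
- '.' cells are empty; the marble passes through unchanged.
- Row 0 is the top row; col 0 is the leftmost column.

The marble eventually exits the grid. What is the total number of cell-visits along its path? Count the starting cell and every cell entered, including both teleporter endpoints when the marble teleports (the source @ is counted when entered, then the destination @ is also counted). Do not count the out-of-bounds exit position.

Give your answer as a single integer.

Step 1: enter (5,7), '.' pass, move left to (5,6)
Step 2: enter (5,6), '.' pass, move left to (5,5)
Step 3: enter (5,5), '.' pass, move left to (5,4)
Step 4: enter (5,4), '.' pass, move left to (5,3)
Step 5: enter (5,3), '\' deflects left->up, move up to (4,3)
Step 6: enter (4,3), '.' pass, move up to (3,3)
Step 7: enter (3,3), '.' pass, move up to (2,3)
Step 8: enter (2,3), '.' pass, move up to (1,3)
Step 9: enter (1,3), '.' pass, move up to (0,3)
Step 10: enter (0,3), '.' pass, move up to (-1,3)
Step 11: at (-1,3) — EXIT via top edge, pos 3
Path length (cell visits): 10

Answer: 10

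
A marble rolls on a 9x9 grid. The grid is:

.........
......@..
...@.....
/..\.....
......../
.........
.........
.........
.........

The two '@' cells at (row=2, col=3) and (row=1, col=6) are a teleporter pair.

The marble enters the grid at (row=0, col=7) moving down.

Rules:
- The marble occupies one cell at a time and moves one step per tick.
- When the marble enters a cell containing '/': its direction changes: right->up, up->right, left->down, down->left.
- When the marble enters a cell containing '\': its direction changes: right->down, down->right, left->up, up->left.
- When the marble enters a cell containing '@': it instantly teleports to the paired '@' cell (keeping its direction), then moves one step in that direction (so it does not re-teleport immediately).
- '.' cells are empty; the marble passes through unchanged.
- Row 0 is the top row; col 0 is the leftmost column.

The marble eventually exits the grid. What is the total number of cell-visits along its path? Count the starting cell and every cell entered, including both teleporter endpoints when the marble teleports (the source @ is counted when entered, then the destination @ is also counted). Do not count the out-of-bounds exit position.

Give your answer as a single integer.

Step 1: enter (0,7), '.' pass, move down to (1,7)
Step 2: enter (1,7), '.' pass, move down to (2,7)
Step 3: enter (2,7), '.' pass, move down to (3,7)
Step 4: enter (3,7), '.' pass, move down to (4,7)
Step 5: enter (4,7), '.' pass, move down to (5,7)
Step 6: enter (5,7), '.' pass, move down to (6,7)
Step 7: enter (6,7), '.' pass, move down to (7,7)
Step 8: enter (7,7), '.' pass, move down to (8,7)
Step 9: enter (8,7), '.' pass, move down to (9,7)
Step 10: at (9,7) — EXIT via bottom edge, pos 7
Path length (cell visits): 9

Answer: 9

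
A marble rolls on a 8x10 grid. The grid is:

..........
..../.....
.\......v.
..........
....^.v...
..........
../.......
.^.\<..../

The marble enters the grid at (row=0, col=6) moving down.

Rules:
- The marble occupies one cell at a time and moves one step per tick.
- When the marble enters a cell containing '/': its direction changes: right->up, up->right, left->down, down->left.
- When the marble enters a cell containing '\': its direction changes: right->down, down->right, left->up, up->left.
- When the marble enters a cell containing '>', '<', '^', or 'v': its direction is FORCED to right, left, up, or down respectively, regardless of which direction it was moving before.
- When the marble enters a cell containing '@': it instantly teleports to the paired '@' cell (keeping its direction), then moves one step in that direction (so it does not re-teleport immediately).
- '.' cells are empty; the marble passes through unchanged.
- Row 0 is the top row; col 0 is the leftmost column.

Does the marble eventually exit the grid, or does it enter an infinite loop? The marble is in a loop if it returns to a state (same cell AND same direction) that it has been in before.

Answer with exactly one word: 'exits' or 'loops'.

Answer: exits

Derivation:
Step 1: enter (0,6), '.' pass, move down to (1,6)
Step 2: enter (1,6), '.' pass, move down to (2,6)
Step 3: enter (2,6), '.' pass, move down to (3,6)
Step 4: enter (3,6), '.' pass, move down to (4,6)
Step 5: enter (4,6), 'v' forces down->down, move down to (5,6)
Step 6: enter (5,6), '.' pass, move down to (6,6)
Step 7: enter (6,6), '.' pass, move down to (7,6)
Step 8: enter (7,6), '.' pass, move down to (8,6)
Step 9: at (8,6) — EXIT via bottom edge, pos 6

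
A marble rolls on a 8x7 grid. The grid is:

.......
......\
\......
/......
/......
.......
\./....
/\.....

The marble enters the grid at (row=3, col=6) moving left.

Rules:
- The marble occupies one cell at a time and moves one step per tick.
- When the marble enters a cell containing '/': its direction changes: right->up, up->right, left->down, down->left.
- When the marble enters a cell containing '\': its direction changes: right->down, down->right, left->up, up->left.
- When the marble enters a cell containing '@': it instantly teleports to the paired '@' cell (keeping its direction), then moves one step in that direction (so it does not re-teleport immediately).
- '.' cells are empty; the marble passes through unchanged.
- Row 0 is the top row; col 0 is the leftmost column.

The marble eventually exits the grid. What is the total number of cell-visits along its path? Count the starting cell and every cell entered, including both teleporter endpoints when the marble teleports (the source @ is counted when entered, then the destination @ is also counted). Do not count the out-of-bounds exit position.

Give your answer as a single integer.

Answer: 8

Derivation:
Step 1: enter (3,6), '.' pass, move left to (3,5)
Step 2: enter (3,5), '.' pass, move left to (3,4)
Step 3: enter (3,4), '.' pass, move left to (3,3)
Step 4: enter (3,3), '.' pass, move left to (3,2)
Step 5: enter (3,2), '.' pass, move left to (3,1)
Step 6: enter (3,1), '.' pass, move left to (3,0)
Step 7: enter (3,0), '/' deflects left->down, move down to (4,0)
Step 8: enter (4,0), '/' deflects down->left, move left to (4,-1)
Step 9: at (4,-1) — EXIT via left edge, pos 4
Path length (cell visits): 8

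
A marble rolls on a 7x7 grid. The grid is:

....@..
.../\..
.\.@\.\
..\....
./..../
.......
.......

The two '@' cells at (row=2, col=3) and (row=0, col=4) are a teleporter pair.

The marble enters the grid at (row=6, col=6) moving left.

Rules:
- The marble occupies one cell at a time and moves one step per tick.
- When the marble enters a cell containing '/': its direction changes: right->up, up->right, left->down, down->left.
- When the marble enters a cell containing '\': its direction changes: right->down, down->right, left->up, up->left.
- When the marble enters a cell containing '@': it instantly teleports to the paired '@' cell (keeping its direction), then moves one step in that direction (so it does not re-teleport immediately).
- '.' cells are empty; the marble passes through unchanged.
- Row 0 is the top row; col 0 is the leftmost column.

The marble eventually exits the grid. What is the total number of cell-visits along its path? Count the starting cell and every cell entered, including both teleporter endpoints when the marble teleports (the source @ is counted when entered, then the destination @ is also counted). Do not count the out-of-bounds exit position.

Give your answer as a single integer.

Step 1: enter (6,6), '.' pass, move left to (6,5)
Step 2: enter (6,5), '.' pass, move left to (6,4)
Step 3: enter (6,4), '.' pass, move left to (6,3)
Step 4: enter (6,3), '.' pass, move left to (6,2)
Step 5: enter (6,2), '.' pass, move left to (6,1)
Step 6: enter (6,1), '.' pass, move left to (6,0)
Step 7: enter (6,0), '.' pass, move left to (6,-1)
Step 8: at (6,-1) — EXIT via left edge, pos 6
Path length (cell visits): 7

Answer: 7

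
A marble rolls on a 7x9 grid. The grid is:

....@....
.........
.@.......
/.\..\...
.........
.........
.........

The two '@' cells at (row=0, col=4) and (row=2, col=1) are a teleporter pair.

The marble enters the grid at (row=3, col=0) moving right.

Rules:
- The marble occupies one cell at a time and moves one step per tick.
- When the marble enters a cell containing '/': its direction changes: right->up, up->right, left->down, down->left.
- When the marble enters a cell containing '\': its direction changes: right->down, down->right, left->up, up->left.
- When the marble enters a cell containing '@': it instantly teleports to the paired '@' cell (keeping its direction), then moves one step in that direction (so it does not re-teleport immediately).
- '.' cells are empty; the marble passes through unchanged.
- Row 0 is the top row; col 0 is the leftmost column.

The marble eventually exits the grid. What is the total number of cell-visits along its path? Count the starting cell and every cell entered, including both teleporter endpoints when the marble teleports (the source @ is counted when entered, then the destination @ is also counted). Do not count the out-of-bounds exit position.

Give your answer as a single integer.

Answer: 4

Derivation:
Step 1: enter (3,0), '/' deflects right->up, move up to (2,0)
Step 2: enter (2,0), '.' pass, move up to (1,0)
Step 3: enter (1,0), '.' pass, move up to (0,0)
Step 4: enter (0,0), '.' pass, move up to (-1,0)
Step 5: at (-1,0) — EXIT via top edge, pos 0
Path length (cell visits): 4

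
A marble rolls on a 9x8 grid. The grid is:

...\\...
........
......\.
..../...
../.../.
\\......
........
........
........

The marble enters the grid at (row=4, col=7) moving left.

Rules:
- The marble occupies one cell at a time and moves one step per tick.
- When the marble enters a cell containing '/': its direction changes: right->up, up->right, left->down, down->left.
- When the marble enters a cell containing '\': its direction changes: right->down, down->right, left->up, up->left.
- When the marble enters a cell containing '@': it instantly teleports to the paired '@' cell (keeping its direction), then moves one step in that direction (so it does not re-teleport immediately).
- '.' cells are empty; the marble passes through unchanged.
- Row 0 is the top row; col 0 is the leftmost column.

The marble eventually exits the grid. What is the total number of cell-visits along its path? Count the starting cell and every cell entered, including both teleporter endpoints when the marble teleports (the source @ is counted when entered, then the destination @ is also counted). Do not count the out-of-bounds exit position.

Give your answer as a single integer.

Answer: 6

Derivation:
Step 1: enter (4,7), '.' pass, move left to (4,6)
Step 2: enter (4,6), '/' deflects left->down, move down to (5,6)
Step 3: enter (5,6), '.' pass, move down to (6,6)
Step 4: enter (6,6), '.' pass, move down to (7,6)
Step 5: enter (7,6), '.' pass, move down to (8,6)
Step 6: enter (8,6), '.' pass, move down to (9,6)
Step 7: at (9,6) — EXIT via bottom edge, pos 6
Path length (cell visits): 6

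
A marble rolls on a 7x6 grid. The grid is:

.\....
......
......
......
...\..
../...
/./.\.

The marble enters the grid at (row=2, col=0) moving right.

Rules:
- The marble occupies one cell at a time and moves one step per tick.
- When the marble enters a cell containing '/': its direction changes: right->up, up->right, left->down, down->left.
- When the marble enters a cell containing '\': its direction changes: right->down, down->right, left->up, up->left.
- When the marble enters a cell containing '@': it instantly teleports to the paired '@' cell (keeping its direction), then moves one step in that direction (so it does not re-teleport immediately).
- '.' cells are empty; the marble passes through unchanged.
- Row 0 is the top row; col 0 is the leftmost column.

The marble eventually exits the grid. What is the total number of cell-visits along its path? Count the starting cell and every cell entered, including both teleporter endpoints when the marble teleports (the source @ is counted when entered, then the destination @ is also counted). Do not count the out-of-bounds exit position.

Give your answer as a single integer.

Step 1: enter (2,0), '.' pass, move right to (2,1)
Step 2: enter (2,1), '.' pass, move right to (2,2)
Step 3: enter (2,2), '.' pass, move right to (2,3)
Step 4: enter (2,3), '.' pass, move right to (2,4)
Step 5: enter (2,4), '.' pass, move right to (2,5)
Step 6: enter (2,5), '.' pass, move right to (2,6)
Step 7: at (2,6) — EXIT via right edge, pos 2
Path length (cell visits): 6

Answer: 6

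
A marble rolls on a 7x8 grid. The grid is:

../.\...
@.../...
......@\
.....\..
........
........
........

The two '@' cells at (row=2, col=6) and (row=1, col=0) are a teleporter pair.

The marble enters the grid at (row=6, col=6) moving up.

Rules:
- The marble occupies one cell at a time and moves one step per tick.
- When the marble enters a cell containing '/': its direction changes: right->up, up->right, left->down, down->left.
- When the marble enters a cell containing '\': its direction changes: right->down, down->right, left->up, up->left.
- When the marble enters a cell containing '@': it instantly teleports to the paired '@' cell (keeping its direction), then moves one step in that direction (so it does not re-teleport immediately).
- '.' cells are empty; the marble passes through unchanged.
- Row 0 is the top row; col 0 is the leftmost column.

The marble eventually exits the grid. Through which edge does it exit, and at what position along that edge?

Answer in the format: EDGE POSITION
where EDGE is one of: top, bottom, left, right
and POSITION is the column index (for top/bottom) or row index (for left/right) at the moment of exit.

Step 1: enter (6,6), '.' pass, move up to (5,6)
Step 2: enter (5,6), '.' pass, move up to (4,6)
Step 3: enter (4,6), '.' pass, move up to (3,6)
Step 4: enter (3,6), '.' pass, move up to (2,6)
Step 5: enter (2,6), '@' teleport (2,6)->(1,0), also enter (1,0), move up to (0,0)
Step 6: enter (0,0), '.' pass, move up to (-1,0)
Step 7: at (-1,0) — EXIT via top edge, pos 0

Answer: top 0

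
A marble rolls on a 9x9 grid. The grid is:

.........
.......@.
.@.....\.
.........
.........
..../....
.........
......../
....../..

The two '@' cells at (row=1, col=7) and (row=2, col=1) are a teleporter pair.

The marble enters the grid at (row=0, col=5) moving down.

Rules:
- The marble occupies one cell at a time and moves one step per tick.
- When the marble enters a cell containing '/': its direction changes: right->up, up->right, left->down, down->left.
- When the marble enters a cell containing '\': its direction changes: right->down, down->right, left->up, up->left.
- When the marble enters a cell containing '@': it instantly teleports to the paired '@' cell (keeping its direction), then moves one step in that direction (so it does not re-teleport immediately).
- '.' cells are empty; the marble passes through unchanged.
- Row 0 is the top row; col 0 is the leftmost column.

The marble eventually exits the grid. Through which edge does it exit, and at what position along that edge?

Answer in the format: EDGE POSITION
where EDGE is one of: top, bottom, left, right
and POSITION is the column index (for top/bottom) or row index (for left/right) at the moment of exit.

Answer: bottom 5

Derivation:
Step 1: enter (0,5), '.' pass, move down to (1,5)
Step 2: enter (1,5), '.' pass, move down to (2,5)
Step 3: enter (2,5), '.' pass, move down to (3,5)
Step 4: enter (3,5), '.' pass, move down to (4,5)
Step 5: enter (4,5), '.' pass, move down to (5,5)
Step 6: enter (5,5), '.' pass, move down to (6,5)
Step 7: enter (6,5), '.' pass, move down to (7,5)
Step 8: enter (7,5), '.' pass, move down to (8,5)
Step 9: enter (8,5), '.' pass, move down to (9,5)
Step 10: at (9,5) — EXIT via bottom edge, pos 5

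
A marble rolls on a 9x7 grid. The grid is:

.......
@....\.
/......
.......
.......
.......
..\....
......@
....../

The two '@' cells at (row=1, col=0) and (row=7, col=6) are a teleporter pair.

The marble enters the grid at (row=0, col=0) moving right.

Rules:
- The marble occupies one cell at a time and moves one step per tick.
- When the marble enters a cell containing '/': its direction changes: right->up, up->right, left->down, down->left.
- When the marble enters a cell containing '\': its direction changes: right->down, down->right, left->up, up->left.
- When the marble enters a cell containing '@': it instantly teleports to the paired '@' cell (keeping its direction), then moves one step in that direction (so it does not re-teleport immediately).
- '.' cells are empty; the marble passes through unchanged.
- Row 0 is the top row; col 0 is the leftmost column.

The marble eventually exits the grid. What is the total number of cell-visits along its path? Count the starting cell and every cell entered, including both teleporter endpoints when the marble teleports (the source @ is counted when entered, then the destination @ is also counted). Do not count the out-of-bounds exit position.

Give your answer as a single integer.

Step 1: enter (0,0), '.' pass, move right to (0,1)
Step 2: enter (0,1), '.' pass, move right to (0,2)
Step 3: enter (0,2), '.' pass, move right to (0,3)
Step 4: enter (0,3), '.' pass, move right to (0,4)
Step 5: enter (0,4), '.' pass, move right to (0,5)
Step 6: enter (0,5), '.' pass, move right to (0,6)
Step 7: enter (0,6), '.' pass, move right to (0,7)
Step 8: at (0,7) — EXIT via right edge, pos 0
Path length (cell visits): 7

Answer: 7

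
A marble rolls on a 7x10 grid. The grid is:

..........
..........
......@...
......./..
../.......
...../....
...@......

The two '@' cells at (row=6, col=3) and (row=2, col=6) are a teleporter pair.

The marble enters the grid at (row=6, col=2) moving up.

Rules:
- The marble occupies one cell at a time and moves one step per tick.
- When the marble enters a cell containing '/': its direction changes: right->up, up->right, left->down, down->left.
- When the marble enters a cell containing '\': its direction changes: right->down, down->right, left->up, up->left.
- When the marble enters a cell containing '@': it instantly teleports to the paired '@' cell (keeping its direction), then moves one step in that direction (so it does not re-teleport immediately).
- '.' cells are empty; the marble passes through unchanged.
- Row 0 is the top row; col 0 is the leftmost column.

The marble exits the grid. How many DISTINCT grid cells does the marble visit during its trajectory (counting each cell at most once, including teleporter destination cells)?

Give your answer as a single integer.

Answer: 10

Derivation:
Step 1: enter (6,2), '.' pass, move up to (5,2)
Step 2: enter (5,2), '.' pass, move up to (4,2)
Step 3: enter (4,2), '/' deflects up->right, move right to (4,3)
Step 4: enter (4,3), '.' pass, move right to (4,4)
Step 5: enter (4,4), '.' pass, move right to (4,5)
Step 6: enter (4,5), '.' pass, move right to (4,6)
Step 7: enter (4,6), '.' pass, move right to (4,7)
Step 8: enter (4,7), '.' pass, move right to (4,8)
Step 9: enter (4,8), '.' pass, move right to (4,9)
Step 10: enter (4,9), '.' pass, move right to (4,10)
Step 11: at (4,10) — EXIT via right edge, pos 4
Distinct cells visited: 10 (path length 10)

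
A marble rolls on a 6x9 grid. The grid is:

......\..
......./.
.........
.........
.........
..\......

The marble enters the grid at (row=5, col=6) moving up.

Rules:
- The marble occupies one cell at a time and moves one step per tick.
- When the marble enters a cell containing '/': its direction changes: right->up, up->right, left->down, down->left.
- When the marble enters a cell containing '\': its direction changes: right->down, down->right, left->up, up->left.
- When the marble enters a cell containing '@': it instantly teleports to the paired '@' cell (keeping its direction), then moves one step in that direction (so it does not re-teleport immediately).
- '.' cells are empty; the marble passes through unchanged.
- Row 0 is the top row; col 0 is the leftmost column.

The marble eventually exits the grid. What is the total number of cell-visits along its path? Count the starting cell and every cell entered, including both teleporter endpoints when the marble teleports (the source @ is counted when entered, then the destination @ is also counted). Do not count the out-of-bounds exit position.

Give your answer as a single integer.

Step 1: enter (5,6), '.' pass, move up to (4,6)
Step 2: enter (4,6), '.' pass, move up to (3,6)
Step 3: enter (3,6), '.' pass, move up to (2,6)
Step 4: enter (2,6), '.' pass, move up to (1,6)
Step 5: enter (1,6), '.' pass, move up to (0,6)
Step 6: enter (0,6), '\' deflects up->left, move left to (0,5)
Step 7: enter (0,5), '.' pass, move left to (0,4)
Step 8: enter (0,4), '.' pass, move left to (0,3)
Step 9: enter (0,3), '.' pass, move left to (0,2)
Step 10: enter (0,2), '.' pass, move left to (0,1)
Step 11: enter (0,1), '.' pass, move left to (0,0)
Step 12: enter (0,0), '.' pass, move left to (0,-1)
Step 13: at (0,-1) — EXIT via left edge, pos 0
Path length (cell visits): 12

Answer: 12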